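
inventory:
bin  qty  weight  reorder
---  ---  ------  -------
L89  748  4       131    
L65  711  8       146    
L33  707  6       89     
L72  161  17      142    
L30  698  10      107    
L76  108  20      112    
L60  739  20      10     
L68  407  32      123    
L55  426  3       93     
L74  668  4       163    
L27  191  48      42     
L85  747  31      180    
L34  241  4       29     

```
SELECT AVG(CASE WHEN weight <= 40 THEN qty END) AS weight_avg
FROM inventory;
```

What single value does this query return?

bin=L89: ✓ → 748
bin=L65: ✓ → 711
bin=L33: ✓ → 707
bin=L72: ✓ → 161
bin=L30: ✓ → 698
bin=L76: ✓ → 108
bin=L60: ✓ → 739
bin=L68: ✓ → 407
bin=L55: ✓ → 426
bin=L74: ✓ → 668
bin=L27: ✗
bin=L85: ✓ → 747
bin=L34: ✓ → 241
weight_avg = (748 + 711 + 707 + 161 + 698 + 108 + 739 + 407 + 426 + 668 + 747 + 241) / 12 = 530.0833333333

530.0833333333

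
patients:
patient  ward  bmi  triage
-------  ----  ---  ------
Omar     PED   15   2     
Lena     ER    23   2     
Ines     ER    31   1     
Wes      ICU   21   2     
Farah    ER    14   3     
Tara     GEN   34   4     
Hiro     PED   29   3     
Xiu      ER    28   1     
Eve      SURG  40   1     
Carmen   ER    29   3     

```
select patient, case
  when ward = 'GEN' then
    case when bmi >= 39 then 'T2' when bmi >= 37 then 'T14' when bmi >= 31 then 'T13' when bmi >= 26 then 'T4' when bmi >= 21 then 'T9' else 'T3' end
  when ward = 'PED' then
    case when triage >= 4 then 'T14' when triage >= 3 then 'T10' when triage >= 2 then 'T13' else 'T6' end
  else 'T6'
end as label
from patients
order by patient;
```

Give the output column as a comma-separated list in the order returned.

T6, T6, T6, T10, T6, T6, T13, T13, T6, T6

patient=Carmen: ward='ER' → outer ELSE → T6
patient=Eve: ward='SURG' → outer ELSE → T6
patient=Farah: ward='ER' → outer ELSE → T6
patient=Hiro: ward='PED' → inner[triage >= 3] → T10
patient=Ines: ward='ER' → outer ELSE → T6
patient=Lena: ward='ER' → outer ELSE → T6
patient=Omar: ward='PED' → inner[triage >= 2] → T13
patient=Tara: ward='GEN' → inner[bmi >= 31] → T13
patient=Wes: ward='ICU' → outer ELSE → T6
patient=Xiu: ward='ER' → outer ELSE → T6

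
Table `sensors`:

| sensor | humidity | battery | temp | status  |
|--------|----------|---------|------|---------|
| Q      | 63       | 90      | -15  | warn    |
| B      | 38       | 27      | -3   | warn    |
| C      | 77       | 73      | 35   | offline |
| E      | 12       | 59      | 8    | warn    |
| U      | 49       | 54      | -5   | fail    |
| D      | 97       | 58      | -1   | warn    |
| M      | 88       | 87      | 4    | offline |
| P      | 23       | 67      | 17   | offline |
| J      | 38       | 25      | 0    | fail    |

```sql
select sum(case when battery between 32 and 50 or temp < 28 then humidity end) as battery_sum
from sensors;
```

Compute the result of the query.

sensor=Q: ✓ → 63
sensor=B: ✓ → 38
sensor=C: ✗
sensor=E: ✓ → 12
sensor=U: ✓ → 49
sensor=D: ✓ → 97
sensor=M: ✓ → 88
sensor=P: ✓ → 23
sensor=J: ✓ → 38
battery_sum = 63 + 38 + 12 + 49 + 97 + 88 + 23 + 38 = 408

408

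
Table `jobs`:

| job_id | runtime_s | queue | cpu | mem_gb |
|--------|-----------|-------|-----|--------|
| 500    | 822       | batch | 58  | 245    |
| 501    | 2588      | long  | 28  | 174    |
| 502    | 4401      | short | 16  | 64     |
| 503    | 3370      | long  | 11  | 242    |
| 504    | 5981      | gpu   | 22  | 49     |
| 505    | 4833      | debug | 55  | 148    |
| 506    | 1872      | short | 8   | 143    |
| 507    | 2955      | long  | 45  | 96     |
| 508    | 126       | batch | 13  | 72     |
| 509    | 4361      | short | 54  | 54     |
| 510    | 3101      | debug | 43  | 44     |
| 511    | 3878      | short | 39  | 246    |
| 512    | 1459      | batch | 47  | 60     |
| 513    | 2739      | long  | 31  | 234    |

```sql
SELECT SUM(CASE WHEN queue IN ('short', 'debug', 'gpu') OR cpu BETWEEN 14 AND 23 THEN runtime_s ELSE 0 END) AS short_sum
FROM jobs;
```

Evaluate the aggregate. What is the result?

job_id=500: ✗
job_id=501: ✗
job_id=502: ✓ → 4401
job_id=503: ✗
job_id=504: ✓ → 5981
job_id=505: ✓ → 4833
job_id=506: ✓ → 1872
job_id=507: ✗
job_id=508: ✗
job_id=509: ✓ → 4361
job_id=510: ✓ → 3101
job_id=511: ✓ → 3878
job_id=512: ✗
job_id=513: ✗
short_sum = 4401 + 5981 + 4833 + 1872 + 4361 + 3101 + 3878 = 28427

28427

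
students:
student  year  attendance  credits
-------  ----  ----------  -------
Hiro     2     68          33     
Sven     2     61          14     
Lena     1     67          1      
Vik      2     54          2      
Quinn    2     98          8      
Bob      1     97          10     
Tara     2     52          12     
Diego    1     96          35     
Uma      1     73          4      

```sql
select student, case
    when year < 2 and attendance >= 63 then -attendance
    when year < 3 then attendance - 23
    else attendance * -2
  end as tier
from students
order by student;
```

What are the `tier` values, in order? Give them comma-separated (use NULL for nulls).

student=Bob: year < 2 and attendance >= 63 → -97
student=Diego: year < 2 and attendance >= 63 → -96
student=Hiro: year < 3 → 45
student=Lena: year < 2 and attendance >= 63 → -67
student=Quinn: year < 3 → 75
student=Sven: year < 3 → 38
student=Tara: year < 3 → 29
student=Uma: year < 2 and attendance >= 63 → -73
student=Vik: year < 3 → 31

-97, -96, 45, -67, 75, 38, 29, -73, 31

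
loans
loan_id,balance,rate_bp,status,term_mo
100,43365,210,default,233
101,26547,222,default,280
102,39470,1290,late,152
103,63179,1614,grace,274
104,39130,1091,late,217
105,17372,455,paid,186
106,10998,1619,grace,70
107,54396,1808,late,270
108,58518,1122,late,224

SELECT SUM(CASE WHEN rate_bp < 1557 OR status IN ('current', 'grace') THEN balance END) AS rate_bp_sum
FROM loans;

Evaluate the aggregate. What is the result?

298579

loan_id=100: ✓ → 43365
loan_id=101: ✓ → 26547
loan_id=102: ✓ → 39470
loan_id=103: ✓ → 63179
loan_id=104: ✓ → 39130
loan_id=105: ✓ → 17372
loan_id=106: ✓ → 10998
loan_id=107: ✗
loan_id=108: ✓ → 58518
rate_bp_sum = 43365 + 26547 + 39470 + 63179 + 39130 + 17372 + 10998 + 58518 = 298579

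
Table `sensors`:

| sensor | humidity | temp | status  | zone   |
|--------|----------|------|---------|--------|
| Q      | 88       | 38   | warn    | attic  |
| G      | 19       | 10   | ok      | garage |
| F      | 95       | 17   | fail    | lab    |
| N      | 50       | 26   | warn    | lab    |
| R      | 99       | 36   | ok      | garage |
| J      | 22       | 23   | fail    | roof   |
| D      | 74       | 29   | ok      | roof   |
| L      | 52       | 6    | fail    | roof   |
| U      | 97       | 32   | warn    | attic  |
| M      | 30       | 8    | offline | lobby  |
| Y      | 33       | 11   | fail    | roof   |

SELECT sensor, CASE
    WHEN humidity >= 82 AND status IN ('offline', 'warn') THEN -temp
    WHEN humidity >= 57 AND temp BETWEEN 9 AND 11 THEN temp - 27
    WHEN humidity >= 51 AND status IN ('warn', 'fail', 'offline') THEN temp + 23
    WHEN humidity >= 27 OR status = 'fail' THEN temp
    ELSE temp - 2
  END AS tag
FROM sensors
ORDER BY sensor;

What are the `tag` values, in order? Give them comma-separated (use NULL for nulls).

29, 40, 8, 23, 29, 8, 26, -38, 36, -32, 11

sensor=D: humidity >= 27 OR status = 'fail' → 29
sensor=F: humidity >= 51 AND status IN ('warn', 'fail', 'offline') → 40
sensor=G: ELSE → 8
sensor=J: humidity >= 27 OR status = 'fail' → 23
sensor=L: humidity >= 51 AND status IN ('warn', 'fail', 'offline') → 29
sensor=M: humidity >= 27 OR status = 'fail' → 8
sensor=N: humidity >= 27 OR status = 'fail' → 26
sensor=Q: humidity >= 82 AND status IN ('offline', 'warn') → -38
sensor=R: humidity >= 27 OR status = 'fail' → 36
sensor=U: humidity >= 82 AND status IN ('offline', 'warn') → -32
sensor=Y: humidity >= 27 OR status = 'fail' → 11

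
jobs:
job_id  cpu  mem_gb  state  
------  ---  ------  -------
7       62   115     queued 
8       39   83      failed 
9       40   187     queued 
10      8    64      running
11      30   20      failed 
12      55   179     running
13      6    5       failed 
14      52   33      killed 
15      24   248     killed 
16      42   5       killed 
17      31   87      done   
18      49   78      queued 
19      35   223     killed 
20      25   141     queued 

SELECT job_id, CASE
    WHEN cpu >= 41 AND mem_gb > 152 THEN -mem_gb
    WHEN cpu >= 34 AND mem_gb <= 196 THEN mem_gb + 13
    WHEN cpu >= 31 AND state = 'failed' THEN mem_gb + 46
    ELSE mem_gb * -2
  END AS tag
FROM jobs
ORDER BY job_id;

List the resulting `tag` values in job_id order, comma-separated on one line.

job_id=7: cpu >= 34 AND mem_gb <= 196 → 128
job_id=8: cpu >= 34 AND mem_gb <= 196 → 96
job_id=9: cpu >= 34 AND mem_gb <= 196 → 200
job_id=10: ELSE → -128
job_id=11: ELSE → -40
job_id=12: cpu >= 41 AND mem_gb > 152 → -179
job_id=13: ELSE → -10
job_id=14: cpu >= 34 AND mem_gb <= 196 → 46
job_id=15: ELSE → -496
job_id=16: cpu >= 34 AND mem_gb <= 196 → 18
job_id=17: ELSE → -174
job_id=18: cpu >= 34 AND mem_gb <= 196 → 91
job_id=19: ELSE → -446
job_id=20: ELSE → -282

128, 96, 200, -128, -40, -179, -10, 46, -496, 18, -174, 91, -446, -282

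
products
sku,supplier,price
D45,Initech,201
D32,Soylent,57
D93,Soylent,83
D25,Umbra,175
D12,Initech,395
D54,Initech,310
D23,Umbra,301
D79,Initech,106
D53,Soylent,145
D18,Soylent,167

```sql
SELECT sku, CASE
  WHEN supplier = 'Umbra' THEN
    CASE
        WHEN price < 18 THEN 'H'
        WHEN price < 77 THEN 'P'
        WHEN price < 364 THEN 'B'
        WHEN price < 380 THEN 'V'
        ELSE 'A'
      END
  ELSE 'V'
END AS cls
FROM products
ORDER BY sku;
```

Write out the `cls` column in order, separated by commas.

sku=D12: supplier='Initech' → outer ELSE → V
sku=D18: supplier='Soylent' → outer ELSE → V
sku=D23: supplier='Umbra' → inner[price < 364] → B
sku=D25: supplier='Umbra' → inner[price < 364] → B
sku=D32: supplier='Soylent' → outer ELSE → V
sku=D45: supplier='Initech' → outer ELSE → V
sku=D53: supplier='Soylent' → outer ELSE → V
sku=D54: supplier='Initech' → outer ELSE → V
sku=D79: supplier='Initech' → outer ELSE → V
sku=D93: supplier='Soylent' → outer ELSE → V

V, V, B, B, V, V, V, V, V, V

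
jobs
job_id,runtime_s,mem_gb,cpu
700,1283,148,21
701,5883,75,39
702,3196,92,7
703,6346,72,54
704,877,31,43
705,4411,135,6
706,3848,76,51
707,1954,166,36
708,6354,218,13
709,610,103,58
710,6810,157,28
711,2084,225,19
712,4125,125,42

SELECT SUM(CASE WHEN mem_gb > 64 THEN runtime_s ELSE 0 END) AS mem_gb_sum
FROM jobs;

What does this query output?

job_id=700: ✓ → 1283
job_id=701: ✓ → 5883
job_id=702: ✓ → 3196
job_id=703: ✓ → 6346
job_id=704: ✗
job_id=705: ✓ → 4411
job_id=706: ✓ → 3848
job_id=707: ✓ → 1954
job_id=708: ✓ → 6354
job_id=709: ✓ → 610
job_id=710: ✓ → 6810
job_id=711: ✓ → 2084
job_id=712: ✓ → 4125
mem_gb_sum = 1283 + 5883 + 3196 + 6346 + 4411 + 3848 + 1954 + 6354 + 610 + 6810 + 2084 + 4125 = 46904

46904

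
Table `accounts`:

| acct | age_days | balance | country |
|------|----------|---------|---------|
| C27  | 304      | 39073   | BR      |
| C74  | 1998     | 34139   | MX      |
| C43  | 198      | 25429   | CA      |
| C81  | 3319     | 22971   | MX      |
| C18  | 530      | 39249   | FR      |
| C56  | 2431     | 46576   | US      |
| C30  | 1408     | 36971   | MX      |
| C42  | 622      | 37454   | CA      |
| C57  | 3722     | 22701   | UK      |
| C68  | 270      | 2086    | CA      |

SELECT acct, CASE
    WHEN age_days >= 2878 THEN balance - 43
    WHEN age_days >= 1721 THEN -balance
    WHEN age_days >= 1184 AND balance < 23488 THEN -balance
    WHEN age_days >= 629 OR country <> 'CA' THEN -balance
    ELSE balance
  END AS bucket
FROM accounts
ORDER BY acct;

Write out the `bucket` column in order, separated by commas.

acct=C18: age_days >= 629 OR country <> 'CA' → -39249
acct=C27: age_days >= 629 OR country <> 'CA' → -39073
acct=C30: age_days >= 629 OR country <> 'CA' → -36971
acct=C42: ELSE → 37454
acct=C43: ELSE → 25429
acct=C56: age_days >= 1721 → -46576
acct=C57: age_days >= 2878 → 22658
acct=C68: ELSE → 2086
acct=C74: age_days >= 1721 → -34139
acct=C81: age_days >= 2878 → 22928

-39249, -39073, -36971, 37454, 25429, -46576, 22658, 2086, -34139, 22928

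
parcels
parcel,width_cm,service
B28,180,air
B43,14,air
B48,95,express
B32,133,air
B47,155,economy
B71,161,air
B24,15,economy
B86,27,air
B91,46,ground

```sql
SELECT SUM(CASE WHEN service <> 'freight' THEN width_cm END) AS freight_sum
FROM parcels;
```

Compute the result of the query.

826

parcel=B28: ✓ → 180
parcel=B43: ✓ → 14
parcel=B48: ✓ → 95
parcel=B32: ✓ → 133
parcel=B47: ✓ → 155
parcel=B71: ✓ → 161
parcel=B24: ✓ → 15
parcel=B86: ✓ → 27
parcel=B91: ✓ → 46
freight_sum = 180 + 14 + 95 + 133 + 155 + 161 + 15 + 27 + 46 = 826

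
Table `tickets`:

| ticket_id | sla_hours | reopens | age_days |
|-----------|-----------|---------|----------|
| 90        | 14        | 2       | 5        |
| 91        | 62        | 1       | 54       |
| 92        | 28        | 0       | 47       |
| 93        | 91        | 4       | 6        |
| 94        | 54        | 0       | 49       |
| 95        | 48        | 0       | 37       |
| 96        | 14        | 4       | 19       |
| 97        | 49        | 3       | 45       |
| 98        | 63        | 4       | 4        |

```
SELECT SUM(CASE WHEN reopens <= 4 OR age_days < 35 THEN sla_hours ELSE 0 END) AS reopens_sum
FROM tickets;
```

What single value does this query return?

423

ticket_id=90: ✓ → 14
ticket_id=91: ✓ → 62
ticket_id=92: ✓ → 28
ticket_id=93: ✓ → 91
ticket_id=94: ✓ → 54
ticket_id=95: ✓ → 48
ticket_id=96: ✓ → 14
ticket_id=97: ✓ → 49
ticket_id=98: ✓ → 63
reopens_sum = 14 + 62 + 28 + 91 + 54 + 48 + 14 + 49 + 63 = 423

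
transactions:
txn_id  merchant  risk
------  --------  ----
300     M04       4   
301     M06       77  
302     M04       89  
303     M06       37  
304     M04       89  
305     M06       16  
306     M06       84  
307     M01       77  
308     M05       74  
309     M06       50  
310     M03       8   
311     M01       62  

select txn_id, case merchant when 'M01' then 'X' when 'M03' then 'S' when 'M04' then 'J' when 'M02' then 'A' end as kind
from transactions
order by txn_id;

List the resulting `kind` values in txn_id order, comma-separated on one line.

txn_id=300: merchant='M04' → J
txn_id=301: (no match → NULL) → NULL
txn_id=302: merchant='M04' → J
txn_id=303: (no match → NULL) → NULL
txn_id=304: merchant='M04' → J
txn_id=305: (no match → NULL) → NULL
txn_id=306: (no match → NULL) → NULL
txn_id=307: merchant='M01' → X
txn_id=308: (no match → NULL) → NULL
txn_id=309: (no match → NULL) → NULL
txn_id=310: merchant='M03' → S
txn_id=311: merchant='M01' → X

J, NULL, J, NULL, J, NULL, NULL, X, NULL, NULL, S, X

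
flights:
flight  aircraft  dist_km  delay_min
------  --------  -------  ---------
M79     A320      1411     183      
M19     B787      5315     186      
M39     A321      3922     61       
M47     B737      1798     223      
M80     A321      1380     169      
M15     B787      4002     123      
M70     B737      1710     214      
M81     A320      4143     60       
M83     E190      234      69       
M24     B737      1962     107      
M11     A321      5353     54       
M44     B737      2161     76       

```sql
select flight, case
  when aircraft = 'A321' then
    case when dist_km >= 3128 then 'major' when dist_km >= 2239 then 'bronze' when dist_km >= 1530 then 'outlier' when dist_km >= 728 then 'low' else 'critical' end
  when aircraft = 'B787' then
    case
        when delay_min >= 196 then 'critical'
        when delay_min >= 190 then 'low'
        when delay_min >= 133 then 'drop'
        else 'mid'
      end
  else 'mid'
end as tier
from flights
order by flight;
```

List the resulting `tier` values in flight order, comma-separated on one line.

flight=M11: aircraft='A321' → inner[dist_km >= 3128] → major
flight=M15: aircraft='B787' → inner[ELSE] → mid
flight=M19: aircraft='B787' → inner[delay_min >= 133] → drop
flight=M24: aircraft='B737' → outer ELSE → mid
flight=M39: aircraft='A321' → inner[dist_km >= 3128] → major
flight=M44: aircraft='B737' → outer ELSE → mid
flight=M47: aircraft='B737' → outer ELSE → mid
flight=M70: aircraft='B737' → outer ELSE → mid
flight=M79: aircraft='A320' → outer ELSE → mid
flight=M80: aircraft='A321' → inner[dist_km >= 728] → low
flight=M81: aircraft='A320' → outer ELSE → mid
flight=M83: aircraft='E190' → outer ELSE → mid

major, mid, drop, mid, major, mid, mid, mid, mid, low, mid, mid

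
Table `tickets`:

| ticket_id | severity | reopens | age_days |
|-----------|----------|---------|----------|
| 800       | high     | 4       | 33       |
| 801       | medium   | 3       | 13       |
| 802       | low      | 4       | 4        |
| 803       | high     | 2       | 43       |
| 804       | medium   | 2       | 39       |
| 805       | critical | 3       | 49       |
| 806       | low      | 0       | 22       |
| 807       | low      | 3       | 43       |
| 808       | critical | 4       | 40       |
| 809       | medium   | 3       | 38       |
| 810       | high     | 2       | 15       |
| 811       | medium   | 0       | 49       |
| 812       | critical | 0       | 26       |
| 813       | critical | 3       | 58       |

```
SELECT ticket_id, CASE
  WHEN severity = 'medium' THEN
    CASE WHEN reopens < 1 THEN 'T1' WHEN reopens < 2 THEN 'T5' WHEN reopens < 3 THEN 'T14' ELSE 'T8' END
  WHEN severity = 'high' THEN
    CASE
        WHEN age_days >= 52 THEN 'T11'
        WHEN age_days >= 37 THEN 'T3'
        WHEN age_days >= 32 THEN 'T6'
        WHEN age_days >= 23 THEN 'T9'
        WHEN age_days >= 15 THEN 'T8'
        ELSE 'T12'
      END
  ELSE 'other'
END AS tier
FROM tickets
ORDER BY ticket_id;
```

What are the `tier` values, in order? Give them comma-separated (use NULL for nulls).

T6, T8, other, T3, T14, other, other, other, other, T8, T8, T1, other, other

ticket_id=800: severity='high' → inner[age_days >= 32] → T6
ticket_id=801: severity='medium' → inner[ELSE] → T8
ticket_id=802: severity='low' → outer ELSE → other
ticket_id=803: severity='high' → inner[age_days >= 37] → T3
ticket_id=804: severity='medium' → inner[reopens < 3] → T14
ticket_id=805: severity='critical' → outer ELSE → other
ticket_id=806: severity='low' → outer ELSE → other
ticket_id=807: severity='low' → outer ELSE → other
ticket_id=808: severity='critical' → outer ELSE → other
ticket_id=809: severity='medium' → inner[ELSE] → T8
ticket_id=810: severity='high' → inner[age_days >= 15] → T8
ticket_id=811: severity='medium' → inner[reopens < 1] → T1
ticket_id=812: severity='critical' → outer ELSE → other
ticket_id=813: severity='critical' → outer ELSE → other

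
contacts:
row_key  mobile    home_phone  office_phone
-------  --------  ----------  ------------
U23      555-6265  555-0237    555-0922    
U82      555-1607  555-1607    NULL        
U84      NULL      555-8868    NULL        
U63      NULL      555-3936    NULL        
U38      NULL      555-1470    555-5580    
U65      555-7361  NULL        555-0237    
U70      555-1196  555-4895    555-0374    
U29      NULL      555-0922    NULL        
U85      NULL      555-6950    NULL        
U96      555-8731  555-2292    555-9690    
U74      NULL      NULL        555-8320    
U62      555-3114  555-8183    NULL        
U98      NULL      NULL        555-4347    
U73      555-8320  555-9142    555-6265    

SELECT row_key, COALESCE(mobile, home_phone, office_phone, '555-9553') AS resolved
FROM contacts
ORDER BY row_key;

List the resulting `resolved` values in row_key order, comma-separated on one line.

555-6265, 555-0922, 555-1470, 555-3114, 555-3936, 555-7361, 555-1196, 555-8320, 555-8320, 555-1607, 555-8868, 555-6950, 555-8731, 555-4347

row_key=U23: mobile=555-6265 → 555-6265
row_key=U29: mobile=NULL, home_phone=555-0922 → 555-0922
row_key=U38: mobile=NULL, home_phone=555-1470 → 555-1470
row_key=U62: mobile=555-3114 → 555-3114
row_key=U63: mobile=NULL, home_phone=555-3936 → 555-3936
row_key=U65: mobile=555-7361 → 555-7361
row_key=U70: mobile=555-1196 → 555-1196
row_key=U73: mobile=555-8320 → 555-8320
row_key=U74: mobile=NULL, home_phone=NULL, office_phone=555-8320 → 555-8320
row_key=U82: mobile=555-1607 → 555-1607
row_key=U84: mobile=NULL, home_phone=555-8868 → 555-8868
row_key=U85: mobile=NULL, home_phone=555-6950 → 555-6950
row_key=U96: mobile=555-8731 → 555-8731
row_key=U98: mobile=NULL, home_phone=NULL, office_phone=555-4347 → 555-4347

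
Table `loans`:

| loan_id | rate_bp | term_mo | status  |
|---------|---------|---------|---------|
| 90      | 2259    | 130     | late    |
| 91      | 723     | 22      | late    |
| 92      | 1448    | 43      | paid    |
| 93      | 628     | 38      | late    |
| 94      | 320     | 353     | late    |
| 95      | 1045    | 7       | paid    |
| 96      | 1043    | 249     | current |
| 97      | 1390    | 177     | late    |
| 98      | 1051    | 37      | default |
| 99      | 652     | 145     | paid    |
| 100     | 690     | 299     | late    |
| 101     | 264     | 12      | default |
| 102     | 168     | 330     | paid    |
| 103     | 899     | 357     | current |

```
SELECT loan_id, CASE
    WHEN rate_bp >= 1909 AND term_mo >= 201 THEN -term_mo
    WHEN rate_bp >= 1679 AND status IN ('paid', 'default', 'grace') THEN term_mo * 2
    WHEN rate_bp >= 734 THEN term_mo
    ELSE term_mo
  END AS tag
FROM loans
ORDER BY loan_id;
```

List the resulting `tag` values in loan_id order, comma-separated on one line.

130, 22, 43, 38, 353, 7, 249, 177, 37, 145, 299, 12, 330, 357

loan_id=90: rate_bp >= 734 → 130
loan_id=91: ELSE → 22
loan_id=92: rate_bp >= 734 → 43
loan_id=93: ELSE → 38
loan_id=94: ELSE → 353
loan_id=95: rate_bp >= 734 → 7
loan_id=96: rate_bp >= 734 → 249
loan_id=97: rate_bp >= 734 → 177
loan_id=98: rate_bp >= 734 → 37
loan_id=99: ELSE → 145
loan_id=100: ELSE → 299
loan_id=101: ELSE → 12
loan_id=102: ELSE → 330
loan_id=103: rate_bp >= 734 → 357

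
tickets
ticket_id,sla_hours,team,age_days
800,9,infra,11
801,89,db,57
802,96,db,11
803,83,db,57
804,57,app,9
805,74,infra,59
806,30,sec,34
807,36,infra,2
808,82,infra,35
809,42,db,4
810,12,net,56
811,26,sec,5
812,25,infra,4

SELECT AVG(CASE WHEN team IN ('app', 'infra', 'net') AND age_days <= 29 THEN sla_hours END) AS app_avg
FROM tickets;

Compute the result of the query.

ticket_id=800: ✓ → 9
ticket_id=801: ✗
ticket_id=802: ✗
ticket_id=803: ✗
ticket_id=804: ✓ → 57
ticket_id=805: ✗
ticket_id=806: ✗
ticket_id=807: ✓ → 36
ticket_id=808: ✗
ticket_id=809: ✗
ticket_id=810: ✗
ticket_id=811: ✗
ticket_id=812: ✓ → 25
app_avg = (9 + 57 + 36 + 25) / 4 = 31.75

31.75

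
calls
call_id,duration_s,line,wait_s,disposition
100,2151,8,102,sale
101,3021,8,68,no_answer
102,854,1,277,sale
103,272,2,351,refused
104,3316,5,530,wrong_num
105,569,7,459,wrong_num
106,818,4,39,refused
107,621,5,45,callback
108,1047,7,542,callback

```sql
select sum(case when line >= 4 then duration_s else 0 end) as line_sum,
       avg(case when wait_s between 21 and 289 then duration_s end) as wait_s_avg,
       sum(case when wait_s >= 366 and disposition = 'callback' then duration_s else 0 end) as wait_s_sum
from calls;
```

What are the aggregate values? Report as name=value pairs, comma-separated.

[line_sum: line >= 4]
call_id=100: ✓ → 2151
call_id=101: ✓ → 3021
call_id=102: ✗
call_id=103: ✗
call_id=104: ✓ → 3316
call_id=105: ✓ → 569
call_id=106: ✓ → 818
call_id=107: ✓ → 621
call_id=108: ✓ → 1047
line_sum = 2151 + 3021 + 3316 + 569 + 818 + 621 + 1047 = 11543
—
[wait_s_avg: wait_s between 21 and 289]
call_id=100: ✓ → 2151
call_id=101: ✓ → 3021
call_id=102: ✓ → 854
call_id=103: ✗
call_id=104: ✗
call_id=105: ✗
call_id=106: ✓ → 818
call_id=107: ✓ → 621
call_id=108: ✗
wait_s_avg = (2151 + 3021 + 854 + 818 + 621) / 5 = 1493
—
[wait_s_sum: wait_s >= 366 and disposition = 'callback']
call_id=100: ✗
call_id=101: ✗
call_id=102: ✗
call_id=103: ✗
call_id=104: ✗
call_id=105: ✗
call_id=106: ✗
call_id=107: ✗
call_id=108: ✓ → 1047
wait_s_sum = 1047

line_sum=11543, wait_s_avg=1493, wait_s_sum=1047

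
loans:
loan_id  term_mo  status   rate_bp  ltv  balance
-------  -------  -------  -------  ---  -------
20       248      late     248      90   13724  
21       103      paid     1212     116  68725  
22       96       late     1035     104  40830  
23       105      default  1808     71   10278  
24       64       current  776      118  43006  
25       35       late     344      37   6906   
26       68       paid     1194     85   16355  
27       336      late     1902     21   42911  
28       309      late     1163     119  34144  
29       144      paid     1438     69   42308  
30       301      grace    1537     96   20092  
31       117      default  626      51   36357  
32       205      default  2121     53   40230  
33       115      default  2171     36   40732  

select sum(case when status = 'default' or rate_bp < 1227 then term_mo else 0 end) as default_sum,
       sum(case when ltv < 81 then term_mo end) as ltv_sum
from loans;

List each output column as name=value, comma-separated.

[default_sum: status = 'default' or rate_bp < 1227]
loan_id=20: ✓ → 248
loan_id=21: ✓ → 103
loan_id=22: ✓ → 96
loan_id=23: ✓ → 105
loan_id=24: ✓ → 64
loan_id=25: ✓ → 35
loan_id=26: ✓ → 68
loan_id=27: ✗
loan_id=28: ✓ → 309
loan_id=29: ✗
loan_id=30: ✗
loan_id=31: ✓ → 117
loan_id=32: ✓ → 205
loan_id=33: ✓ → 115
default_sum = 248 + 103 + 96 + 105 + 64 + 35 + 68 + 309 + 117 + 205 + 115 = 1465
—
[ltv_sum: ltv < 81]
loan_id=20: ✗
loan_id=21: ✗
loan_id=22: ✗
loan_id=23: ✓ → 105
loan_id=24: ✗
loan_id=25: ✓ → 35
loan_id=26: ✗
loan_id=27: ✓ → 336
loan_id=28: ✗
loan_id=29: ✓ → 144
loan_id=30: ✗
loan_id=31: ✓ → 117
loan_id=32: ✓ → 205
loan_id=33: ✓ → 115
ltv_sum = 105 + 35 + 336 + 144 + 117 + 205 + 115 = 1057

default_sum=1465, ltv_sum=1057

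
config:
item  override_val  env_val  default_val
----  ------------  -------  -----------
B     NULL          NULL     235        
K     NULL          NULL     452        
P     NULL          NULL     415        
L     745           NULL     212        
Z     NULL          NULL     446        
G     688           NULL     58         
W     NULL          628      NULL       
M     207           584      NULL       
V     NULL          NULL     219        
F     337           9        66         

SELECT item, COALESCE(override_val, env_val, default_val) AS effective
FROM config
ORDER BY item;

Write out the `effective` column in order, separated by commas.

235, 337, 688, 452, 745, 207, 415, 219, 628, 446

item=B: override_val=NULL, env_val=NULL, default_val=235 → 235
item=F: override_val=337 → 337
item=G: override_val=688 → 688
item=K: override_val=NULL, env_val=NULL, default_val=452 → 452
item=L: override_val=745 → 745
item=M: override_val=207 → 207
item=P: override_val=NULL, env_val=NULL, default_val=415 → 415
item=V: override_val=NULL, env_val=NULL, default_val=219 → 219
item=W: override_val=NULL, env_val=628 → 628
item=Z: override_val=NULL, env_val=NULL, default_val=446 → 446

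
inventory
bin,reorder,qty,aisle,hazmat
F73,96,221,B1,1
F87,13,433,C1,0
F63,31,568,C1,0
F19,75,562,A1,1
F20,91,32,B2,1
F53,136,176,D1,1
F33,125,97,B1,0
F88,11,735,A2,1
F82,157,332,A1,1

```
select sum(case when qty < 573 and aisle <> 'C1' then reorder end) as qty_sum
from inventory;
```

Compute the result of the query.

bin=F73: ✓ → 96
bin=F87: ✗
bin=F63: ✗
bin=F19: ✓ → 75
bin=F20: ✓ → 91
bin=F53: ✓ → 136
bin=F33: ✓ → 125
bin=F88: ✗
bin=F82: ✓ → 157
qty_sum = 96 + 75 + 91 + 136 + 125 + 157 = 680

680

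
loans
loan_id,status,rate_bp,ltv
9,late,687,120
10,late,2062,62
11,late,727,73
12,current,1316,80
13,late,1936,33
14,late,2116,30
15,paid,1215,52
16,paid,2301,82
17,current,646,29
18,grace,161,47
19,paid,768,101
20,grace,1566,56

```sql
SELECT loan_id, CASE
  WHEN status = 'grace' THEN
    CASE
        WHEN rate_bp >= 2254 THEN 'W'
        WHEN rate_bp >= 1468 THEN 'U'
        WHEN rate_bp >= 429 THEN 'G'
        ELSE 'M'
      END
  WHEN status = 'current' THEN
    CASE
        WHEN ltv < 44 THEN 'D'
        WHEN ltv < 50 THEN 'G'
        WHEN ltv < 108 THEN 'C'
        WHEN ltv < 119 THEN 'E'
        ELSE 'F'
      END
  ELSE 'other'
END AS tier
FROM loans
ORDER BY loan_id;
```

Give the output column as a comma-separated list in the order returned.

loan_id=9: status='late' → outer ELSE → other
loan_id=10: status='late' → outer ELSE → other
loan_id=11: status='late' → outer ELSE → other
loan_id=12: status='current' → inner[ltv < 108] → C
loan_id=13: status='late' → outer ELSE → other
loan_id=14: status='late' → outer ELSE → other
loan_id=15: status='paid' → outer ELSE → other
loan_id=16: status='paid' → outer ELSE → other
loan_id=17: status='current' → inner[ltv < 44] → D
loan_id=18: status='grace' → inner[ELSE] → M
loan_id=19: status='paid' → outer ELSE → other
loan_id=20: status='grace' → inner[rate_bp >= 1468] → U

other, other, other, C, other, other, other, other, D, M, other, U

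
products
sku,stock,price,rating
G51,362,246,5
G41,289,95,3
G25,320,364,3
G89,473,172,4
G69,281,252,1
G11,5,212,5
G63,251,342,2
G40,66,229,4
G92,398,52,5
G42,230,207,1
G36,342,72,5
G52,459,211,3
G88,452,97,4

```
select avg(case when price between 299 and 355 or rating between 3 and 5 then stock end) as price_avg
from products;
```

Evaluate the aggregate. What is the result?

sku=G51: ✓ → 362
sku=G41: ✓ → 289
sku=G25: ✓ → 320
sku=G89: ✓ → 473
sku=G69: ✗
sku=G11: ✓ → 5
sku=G63: ✓ → 251
sku=G40: ✓ → 66
sku=G92: ✓ → 398
sku=G42: ✗
sku=G36: ✓ → 342
sku=G52: ✓ → 459
sku=G88: ✓ → 452
price_avg = (362 + 289 + 320 + 473 + 5 + 251 + 66 + 398 + 342 + 459 + 452) / 11 = 310.6363636364

310.6363636364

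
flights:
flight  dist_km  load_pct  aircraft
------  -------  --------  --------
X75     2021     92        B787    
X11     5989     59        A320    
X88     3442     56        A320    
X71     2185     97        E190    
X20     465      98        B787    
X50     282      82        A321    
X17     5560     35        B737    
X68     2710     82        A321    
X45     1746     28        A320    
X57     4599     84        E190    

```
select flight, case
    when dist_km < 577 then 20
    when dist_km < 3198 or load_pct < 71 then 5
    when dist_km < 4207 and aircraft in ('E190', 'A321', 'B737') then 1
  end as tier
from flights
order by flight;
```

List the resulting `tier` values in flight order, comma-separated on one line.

flight=X11: dist_km < 3198 or load_pct < 71 → 5
flight=X17: dist_km < 3198 or load_pct < 71 → 5
flight=X20: dist_km < 577 → 20
flight=X45: dist_km < 3198 or load_pct < 71 → 5
flight=X50: dist_km < 577 → 20
flight=X57: (no match → NULL) → NULL
flight=X68: dist_km < 3198 or load_pct < 71 → 5
flight=X71: dist_km < 3198 or load_pct < 71 → 5
flight=X75: dist_km < 3198 or load_pct < 71 → 5
flight=X88: dist_km < 3198 or load_pct < 71 → 5

5, 5, 20, 5, 20, NULL, 5, 5, 5, 5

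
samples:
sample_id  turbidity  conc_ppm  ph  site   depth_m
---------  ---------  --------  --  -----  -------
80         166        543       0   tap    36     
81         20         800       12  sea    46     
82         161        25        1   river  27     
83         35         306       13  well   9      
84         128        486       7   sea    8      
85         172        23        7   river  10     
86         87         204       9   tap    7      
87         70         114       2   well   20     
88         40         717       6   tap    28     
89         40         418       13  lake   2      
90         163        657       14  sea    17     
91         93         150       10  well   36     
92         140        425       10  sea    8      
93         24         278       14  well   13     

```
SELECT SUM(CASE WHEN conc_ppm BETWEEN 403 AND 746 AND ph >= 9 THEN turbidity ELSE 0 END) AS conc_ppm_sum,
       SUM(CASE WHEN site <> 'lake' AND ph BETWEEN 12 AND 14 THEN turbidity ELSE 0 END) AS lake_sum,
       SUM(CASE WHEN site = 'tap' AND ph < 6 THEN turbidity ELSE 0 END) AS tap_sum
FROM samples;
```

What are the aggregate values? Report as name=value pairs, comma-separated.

conc_ppm_sum=343, lake_sum=242, tap_sum=166

[conc_ppm_sum: conc_ppm BETWEEN 403 AND 746 AND ph >= 9]
sample_id=80: ✗
sample_id=81: ✗
sample_id=82: ✗
sample_id=83: ✗
sample_id=84: ✗
sample_id=85: ✗
sample_id=86: ✗
sample_id=87: ✗
sample_id=88: ✗
sample_id=89: ✓ → 40
sample_id=90: ✓ → 163
sample_id=91: ✗
sample_id=92: ✓ → 140
sample_id=93: ✗
conc_ppm_sum = 40 + 163 + 140 = 343
—
[lake_sum: site <> 'lake' AND ph BETWEEN 12 AND 14]
sample_id=80: ✗
sample_id=81: ✓ → 20
sample_id=82: ✗
sample_id=83: ✓ → 35
sample_id=84: ✗
sample_id=85: ✗
sample_id=86: ✗
sample_id=87: ✗
sample_id=88: ✗
sample_id=89: ✗
sample_id=90: ✓ → 163
sample_id=91: ✗
sample_id=92: ✗
sample_id=93: ✓ → 24
lake_sum = 20 + 35 + 163 + 24 = 242
—
[tap_sum: site = 'tap' AND ph < 6]
sample_id=80: ✓ → 166
sample_id=81: ✗
sample_id=82: ✗
sample_id=83: ✗
sample_id=84: ✗
sample_id=85: ✗
sample_id=86: ✗
sample_id=87: ✗
sample_id=88: ✗
sample_id=89: ✗
sample_id=90: ✗
sample_id=91: ✗
sample_id=92: ✗
sample_id=93: ✗
tap_sum = 166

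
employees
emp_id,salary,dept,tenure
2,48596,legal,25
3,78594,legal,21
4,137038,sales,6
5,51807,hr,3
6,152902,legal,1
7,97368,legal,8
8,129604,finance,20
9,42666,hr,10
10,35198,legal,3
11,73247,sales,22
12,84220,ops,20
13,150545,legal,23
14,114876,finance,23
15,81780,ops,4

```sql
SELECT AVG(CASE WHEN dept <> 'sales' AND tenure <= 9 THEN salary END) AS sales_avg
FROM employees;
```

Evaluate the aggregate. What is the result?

emp_id=2: ✗
emp_id=3: ✗
emp_id=4: ✗
emp_id=5: ✓ → 51807
emp_id=6: ✓ → 152902
emp_id=7: ✓ → 97368
emp_id=8: ✗
emp_id=9: ✗
emp_id=10: ✓ → 35198
emp_id=11: ✗
emp_id=12: ✗
emp_id=13: ✗
emp_id=14: ✗
emp_id=15: ✓ → 81780
sales_avg = (51807 + 152902 + 97368 + 35198 + 81780) / 5 = 83811

83811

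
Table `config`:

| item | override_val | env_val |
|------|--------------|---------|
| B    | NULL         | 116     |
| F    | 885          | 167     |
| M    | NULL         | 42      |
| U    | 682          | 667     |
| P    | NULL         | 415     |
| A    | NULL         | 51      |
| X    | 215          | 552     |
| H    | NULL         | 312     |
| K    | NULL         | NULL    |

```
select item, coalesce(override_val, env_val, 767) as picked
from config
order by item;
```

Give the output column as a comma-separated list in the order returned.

item=A: override_val=NULL, env_val=51 → 51
item=B: override_val=NULL, env_val=116 → 116
item=F: override_val=885 → 885
item=H: override_val=NULL, env_val=312 → 312
item=K: override_val=NULL, env_val=NULL, → literal 767 → 767
item=M: override_val=NULL, env_val=42 → 42
item=P: override_val=NULL, env_val=415 → 415
item=U: override_val=682 → 682
item=X: override_val=215 → 215

51, 116, 885, 312, 767, 42, 415, 682, 215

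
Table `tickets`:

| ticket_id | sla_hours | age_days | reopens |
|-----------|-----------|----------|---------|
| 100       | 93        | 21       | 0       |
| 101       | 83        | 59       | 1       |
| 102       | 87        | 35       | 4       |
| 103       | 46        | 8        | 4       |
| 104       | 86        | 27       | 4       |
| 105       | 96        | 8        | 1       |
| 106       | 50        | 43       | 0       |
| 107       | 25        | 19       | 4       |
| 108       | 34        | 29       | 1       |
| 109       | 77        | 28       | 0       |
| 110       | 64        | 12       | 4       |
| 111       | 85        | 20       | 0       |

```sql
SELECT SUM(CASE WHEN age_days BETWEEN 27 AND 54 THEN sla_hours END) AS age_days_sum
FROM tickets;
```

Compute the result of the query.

ticket_id=100: ✗
ticket_id=101: ✗
ticket_id=102: ✓ → 87
ticket_id=103: ✗
ticket_id=104: ✓ → 86
ticket_id=105: ✗
ticket_id=106: ✓ → 50
ticket_id=107: ✗
ticket_id=108: ✓ → 34
ticket_id=109: ✓ → 77
ticket_id=110: ✗
ticket_id=111: ✗
age_days_sum = 87 + 86 + 50 + 34 + 77 = 334

334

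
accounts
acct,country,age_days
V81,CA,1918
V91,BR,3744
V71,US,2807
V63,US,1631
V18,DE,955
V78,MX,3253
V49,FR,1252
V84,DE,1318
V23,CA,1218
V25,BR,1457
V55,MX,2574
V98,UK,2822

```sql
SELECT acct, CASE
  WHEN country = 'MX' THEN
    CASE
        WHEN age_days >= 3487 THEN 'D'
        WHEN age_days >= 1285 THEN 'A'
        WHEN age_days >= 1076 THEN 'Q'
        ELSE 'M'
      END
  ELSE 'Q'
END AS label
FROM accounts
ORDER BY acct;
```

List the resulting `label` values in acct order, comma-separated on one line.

Q, Q, Q, Q, A, Q, Q, A, Q, Q, Q, Q

acct=V18: country='DE' → outer ELSE → Q
acct=V23: country='CA' → outer ELSE → Q
acct=V25: country='BR' → outer ELSE → Q
acct=V49: country='FR' → outer ELSE → Q
acct=V55: country='MX' → inner[age_days >= 1285] → A
acct=V63: country='US' → outer ELSE → Q
acct=V71: country='US' → outer ELSE → Q
acct=V78: country='MX' → inner[age_days >= 1285] → A
acct=V81: country='CA' → outer ELSE → Q
acct=V84: country='DE' → outer ELSE → Q
acct=V91: country='BR' → outer ELSE → Q
acct=V98: country='UK' → outer ELSE → Q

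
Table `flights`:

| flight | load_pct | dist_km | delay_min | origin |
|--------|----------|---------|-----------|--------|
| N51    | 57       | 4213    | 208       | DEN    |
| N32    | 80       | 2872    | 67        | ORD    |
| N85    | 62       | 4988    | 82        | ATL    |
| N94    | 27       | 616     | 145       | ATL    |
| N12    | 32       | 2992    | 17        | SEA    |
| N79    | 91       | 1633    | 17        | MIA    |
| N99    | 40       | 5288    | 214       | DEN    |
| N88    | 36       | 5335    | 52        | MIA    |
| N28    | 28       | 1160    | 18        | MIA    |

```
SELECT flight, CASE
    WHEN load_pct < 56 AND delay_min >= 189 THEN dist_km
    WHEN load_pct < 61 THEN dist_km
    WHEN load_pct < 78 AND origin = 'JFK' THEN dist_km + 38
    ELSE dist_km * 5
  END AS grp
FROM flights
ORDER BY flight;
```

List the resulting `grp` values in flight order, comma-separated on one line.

flight=N12: load_pct < 61 → 2992
flight=N28: load_pct < 61 → 1160
flight=N32: ELSE → 14360
flight=N51: load_pct < 61 → 4213
flight=N79: ELSE → 8165
flight=N85: ELSE → 24940
flight=N88: load_pct < 61 → 5335
flight=N94: load_pct < 61 → 616
flight=N99: load_pct < 56 AND delay_min >= 189 → 5288

2992, 1160, 14360, 4213, 8165, 24940, 5335, 616, 5288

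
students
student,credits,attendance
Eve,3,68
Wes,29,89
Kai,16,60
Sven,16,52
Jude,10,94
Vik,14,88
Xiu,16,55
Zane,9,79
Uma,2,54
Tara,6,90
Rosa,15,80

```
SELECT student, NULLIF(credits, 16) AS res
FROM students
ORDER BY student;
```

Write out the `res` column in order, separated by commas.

3, 10, NULL, 15, NULL, 6, 2, 14, 29, NULL, 9

student=Eve: credits=3 vs 16: differ → 3
student=Jude: credits=10 vs 16: differ → 10
student=Kai: credits=16 vs 16: equal → NULL
student=Rosa: credits=15 vs 16: differ → 15
student=Sven: credits=16 vs 16: equal → NULL
student=Tara: credits=6 vs 16: differ → 6
student=Uma: credits=2 vs 16: differ → 2
student=Vik: credits=14 vs 16: differ → 14
student=Wes: credits=29 vs 16: differ → 29
student=Xiu: credits=16 vs 16: equal → NULL
student=Zane: credits=9 vs 16: differ → 9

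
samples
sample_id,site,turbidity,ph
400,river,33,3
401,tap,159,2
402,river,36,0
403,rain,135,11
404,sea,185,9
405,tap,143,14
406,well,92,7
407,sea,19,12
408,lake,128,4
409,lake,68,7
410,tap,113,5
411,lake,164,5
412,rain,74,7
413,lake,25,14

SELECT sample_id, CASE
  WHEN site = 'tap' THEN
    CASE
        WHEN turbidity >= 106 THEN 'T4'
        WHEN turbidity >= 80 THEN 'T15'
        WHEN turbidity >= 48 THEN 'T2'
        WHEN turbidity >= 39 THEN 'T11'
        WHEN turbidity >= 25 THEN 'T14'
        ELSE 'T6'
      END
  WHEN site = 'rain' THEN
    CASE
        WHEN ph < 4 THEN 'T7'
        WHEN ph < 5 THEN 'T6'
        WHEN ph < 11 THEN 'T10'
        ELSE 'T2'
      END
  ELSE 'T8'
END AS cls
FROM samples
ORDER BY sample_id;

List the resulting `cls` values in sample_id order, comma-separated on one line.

sample_id=400: site='river' → outer ELSE → T8
sample_id=401: site='tap' → inner[turbidity >= 106] → T4
sample_id=402: site='river' → outer ELSE → T8
sample_id=403: site='rain' → inner[ELSE] → T2
sample_id=404: site='sea' → outer ELSE → T8
sample_id=405: site='tap' → inner[turbidity >= 106] → T4
sample_id=406: site='well' → outer ELSE → T8
sample_id=407: site='sea' → outer ELSE → T8
sample_id=408: site='lake' → outer ELSE → T8
sample_id=409: site='lake' → outer ELSE → T8
sample_id=410: site='tap' → inner[turbidity >= 106] → T4
sample_id=411: site='lake' → outer ELSE → T8
sample_id=412: site='rain' → inner[ph < 11] → T10
sample_id=413: site='lake' → outer ELSE → T8

T8, T4, T8, T2, T8, T4, T8, T8, T8, T8, T4, T8, T10, T8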